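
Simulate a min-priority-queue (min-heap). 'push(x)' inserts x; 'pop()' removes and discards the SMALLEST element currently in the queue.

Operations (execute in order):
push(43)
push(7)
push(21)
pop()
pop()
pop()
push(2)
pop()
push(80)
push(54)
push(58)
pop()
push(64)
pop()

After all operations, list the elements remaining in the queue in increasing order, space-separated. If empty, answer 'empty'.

push(43): heap contents = [43]
push(7): heap contents = [7, 43]
push(21): heap contents = [7, 21, 43]
pop() → 7: heap contents = [21, 43]
pop() → 21: heap contents = [43]
pop() → 43: heap contents = []
push(2): heap contents = [2]
pop() → 2: heap contents = []
push(80): heap contents = [80]
push(54): heap contents = [54, 80]
push(58): heap contents = [54, 58, 80]
pop() → 54: heap contents = [58, 80]
push(64): heap contents = [58, 64, 80]
pop() → 58: heap contents = [64, 80]

Answer: 64 80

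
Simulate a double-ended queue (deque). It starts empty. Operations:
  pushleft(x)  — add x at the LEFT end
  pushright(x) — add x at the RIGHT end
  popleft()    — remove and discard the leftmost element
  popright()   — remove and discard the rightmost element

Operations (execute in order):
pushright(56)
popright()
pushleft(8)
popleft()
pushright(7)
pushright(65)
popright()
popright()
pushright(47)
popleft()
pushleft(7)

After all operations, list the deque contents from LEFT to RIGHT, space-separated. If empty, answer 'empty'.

pushright(56): [56]
popright(): []
pushleft(8): [8]
popleft(): []
pushright(7): [7]
pushright(65): [7, 65]
popright(): [7]
popright(): []
pushright(47): [47]
popleft(): []
pushleft(7): [7]

Answer: 7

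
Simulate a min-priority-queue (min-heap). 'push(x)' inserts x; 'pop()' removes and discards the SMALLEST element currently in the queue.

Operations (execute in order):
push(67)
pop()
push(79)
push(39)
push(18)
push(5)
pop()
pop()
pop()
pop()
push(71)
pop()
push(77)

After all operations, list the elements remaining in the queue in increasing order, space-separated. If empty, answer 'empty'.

push(67): heap contents = [67]
pop() → 67: heap contents = []
push(79): heap contents = [79]
push(39): heap contents = [39, 79]
push(18): heap contents = [18, 39, 79]
push(5): heap contents = [5, 18, 39, 79]
pop() → 5: heap contents = [18, 39, 79]
pop() → 18: heap contents = [39, 79]
pop() → 39: heap contents = [79]
pop() → 79: heap contents = []
push(71): heap contents = [71]
pop() → 71: heap contents = []
push(77): heap contents = [77]

Answer: 77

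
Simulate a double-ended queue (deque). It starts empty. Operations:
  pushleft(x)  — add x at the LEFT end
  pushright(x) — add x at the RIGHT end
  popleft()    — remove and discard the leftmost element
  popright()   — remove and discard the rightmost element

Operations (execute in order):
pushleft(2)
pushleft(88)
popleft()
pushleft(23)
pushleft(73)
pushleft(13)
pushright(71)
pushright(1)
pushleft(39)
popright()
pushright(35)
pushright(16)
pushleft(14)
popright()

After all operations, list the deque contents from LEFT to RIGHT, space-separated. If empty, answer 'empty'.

pushleft(2): [2]
pushleft(88): [88, 2]
popleft(): [2]
pushleft(23): [23, 2]
pushleft(73): [73, 23, 2]
pushleft(13): [13, 73, 23, 2]
pushright(71): [13, 73, 23, 2, 71]
pushright(1): [13, 73, 23, 2, 71, 1]
pushleft(39): [39, 13, 73, 23, 2, 71, 1]
popright(): [39, 13, 73, 23, 2, 71]
pushright(35): [39, 13, 73, 23, 2, 71, 35]
pushright(16): [39, 13, 73, 23, 2, 71, 35, 16]
pushleft(14): [14, 39, 13, 73, 23, 2, 71, 35, 16]
popright(): [14, 39, 13, 73, 23, 2, 71, 35]

Answer: 14 39 13 73 23 2 71 35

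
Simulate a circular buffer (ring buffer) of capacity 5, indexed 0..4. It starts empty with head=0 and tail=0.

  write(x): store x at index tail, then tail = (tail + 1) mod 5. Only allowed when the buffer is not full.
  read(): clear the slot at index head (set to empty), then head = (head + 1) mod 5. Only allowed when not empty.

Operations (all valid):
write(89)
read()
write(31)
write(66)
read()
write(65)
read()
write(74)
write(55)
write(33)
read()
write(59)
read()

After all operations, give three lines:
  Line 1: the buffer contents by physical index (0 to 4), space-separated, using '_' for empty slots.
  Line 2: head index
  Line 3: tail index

Answer: 55 33 59 _ _
0
3

Derivation:
write(89): buf=[89 _ _ _ _], head=0, tail=1, size=1
read(): buf=[_ _ _ _ _], head=1, tail=1, size=0
write(31): buf=[_ 31 _ _ _], head=1, tail=2, size=1
write(66): buf=[_ 31 66 _ _], head=1, tail=3, size=2
read(): buf=[_ _ 66 _ _], head=2, tail=3, size=1
write(65): buf=[_ _ 66 65 _], head=2, tail=4, size=2
read(): buf=[_ _ _ 65 _], head=3, tail=4, size=1
write(74): buf=[_ _ _ 65 74], head=3, tail=0, size=2
write(55): buf=[55 _ _ 65 74], head=3, tail=1, size=3
write(33): buf=[55 33 _ 65 74], head=3, tail=2, size=4
read(): buf=[55 33 _ _ 74], head=4, tail=2, size=3
write(59): buf=[55 33 59 _ 74], head=4, tail=3, size=4
read(): buf=[55 33 59 _ _], head=0, tail=3, size=3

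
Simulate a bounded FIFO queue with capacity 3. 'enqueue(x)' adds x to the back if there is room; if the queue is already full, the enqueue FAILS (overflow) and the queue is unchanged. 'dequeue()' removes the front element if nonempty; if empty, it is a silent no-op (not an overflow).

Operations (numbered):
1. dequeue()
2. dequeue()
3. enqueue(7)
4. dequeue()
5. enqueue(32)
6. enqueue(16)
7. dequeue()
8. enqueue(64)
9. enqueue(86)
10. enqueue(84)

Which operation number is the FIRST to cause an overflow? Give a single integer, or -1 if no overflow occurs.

1. dequeue(): empty, no-op, size=0
2. dequeue(): empty, no-op, size=0
3. enqueue(7): size=1
4. dequeue(): size=0
5. enqueue(32): size=1
6. enqueue(16): size=2
7. dequeue(): size=1
8. enqueue(64): size=2
9. enqueue(86): size=3
10. enqueue(84): size=3=cap → OVERFLOW (fail)

Answer: 10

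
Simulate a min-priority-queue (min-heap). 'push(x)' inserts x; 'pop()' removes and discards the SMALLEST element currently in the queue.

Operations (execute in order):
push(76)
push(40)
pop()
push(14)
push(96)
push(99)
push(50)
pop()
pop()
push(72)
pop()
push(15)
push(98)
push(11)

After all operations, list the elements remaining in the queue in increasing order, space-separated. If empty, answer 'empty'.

Answer: 11 15 76 96 98 99

Derivation:
push(76): heap contents = [76]
push(40): heap contents = [40, 76]
pop() → 40: heap contents = [76]
push(14): heap contents = [14, 76]
push(96): heap contents = [14, 76, 96]
push(99): heap contents = [14, 76, 96, 99]
push(50): heap contents = [14, 50, 76, 96, 99]
pop() → 14: heap contents = [50, 76, 96, 99]
pop() → 50: heap contents = [76, 96, 99]
push(72): heap contents = [72, 76, 96, 99]
pop() → 72: heap contents = [76, 96, 99]
push(15): heap contents = [15, 76, 96, 99]
push(98): heap contents = [15, 76, 96, 98, 99]
push(11): heap contents = [11, 15, 76, 96, 98, 99]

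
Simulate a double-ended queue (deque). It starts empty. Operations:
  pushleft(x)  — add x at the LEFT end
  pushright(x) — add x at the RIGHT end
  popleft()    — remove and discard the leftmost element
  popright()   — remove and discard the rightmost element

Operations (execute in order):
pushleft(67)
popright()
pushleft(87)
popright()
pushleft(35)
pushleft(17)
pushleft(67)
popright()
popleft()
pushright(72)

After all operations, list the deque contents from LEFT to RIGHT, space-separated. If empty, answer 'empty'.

Answer: 17 72

Derivation:
pushleft(67): [67]
popright(): []
pushleft(87): [87]
popright(): []
pushleft(35): [35]
pushleft(17): [17, 35]
pushleft(67): [67, 17, 35]
popright(): [67, 17]
popleft(): [17]
pushright(72): [17, 72]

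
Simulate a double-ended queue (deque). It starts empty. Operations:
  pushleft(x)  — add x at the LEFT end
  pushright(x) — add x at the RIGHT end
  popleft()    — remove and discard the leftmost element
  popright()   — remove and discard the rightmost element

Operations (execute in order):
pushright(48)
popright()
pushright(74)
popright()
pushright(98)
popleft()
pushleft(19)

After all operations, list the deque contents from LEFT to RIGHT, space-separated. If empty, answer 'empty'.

Answer: 19

Derivation:
pushright(48): [48]
popright(): []
pushright(74): [74]
popright(): []
pushright(98): [98]
popleft(): []
pushleft(19): [19]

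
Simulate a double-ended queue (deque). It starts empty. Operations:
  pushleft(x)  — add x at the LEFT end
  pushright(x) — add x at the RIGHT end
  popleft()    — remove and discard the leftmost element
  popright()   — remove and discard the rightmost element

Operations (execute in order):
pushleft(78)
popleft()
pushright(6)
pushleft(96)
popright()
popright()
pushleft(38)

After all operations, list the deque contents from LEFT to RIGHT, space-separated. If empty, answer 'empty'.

Answer: 38

Derivation:
pushleft(78): [78]
popleft(): []
pushright(6): [6]
pushleft(96): [96, 6]
popright(): [96]
popright(): []
pushleft(38): [38]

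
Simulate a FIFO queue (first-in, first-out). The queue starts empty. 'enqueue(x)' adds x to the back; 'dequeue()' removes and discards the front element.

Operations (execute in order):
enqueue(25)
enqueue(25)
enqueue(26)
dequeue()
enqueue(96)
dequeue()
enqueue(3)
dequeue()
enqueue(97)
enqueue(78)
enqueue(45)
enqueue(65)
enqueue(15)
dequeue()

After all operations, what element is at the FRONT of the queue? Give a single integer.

Answer: 3

Derivation:
enqueue(25): queue = [25]
enqueue(25): queue = [25, 25]
enqueue(26): queue = [25, 25, 26]
dequeue(): queue = [25, 26]
enqueue(96): queue = [25, 26, 96]
dequeue(): queue = [26, 96]
enqueue(3): queue = [26, 96, 3]
dequeue(): queue = [96, 3]
enqueue(97): queue = [96, 3, 97]
enqueue(78): queue = [96, 3, 97, 78]
enqueue(45): queue = [96, 3, 97, 78, 45]
enqueue(65): queue = [96, 3, 97, 78, 45, 65]
enqueue(15): queue = [96, 3, 97, 78, 45, 65, 15]
dequeue(): queue = [3, 97, 78, 45, 65, 15]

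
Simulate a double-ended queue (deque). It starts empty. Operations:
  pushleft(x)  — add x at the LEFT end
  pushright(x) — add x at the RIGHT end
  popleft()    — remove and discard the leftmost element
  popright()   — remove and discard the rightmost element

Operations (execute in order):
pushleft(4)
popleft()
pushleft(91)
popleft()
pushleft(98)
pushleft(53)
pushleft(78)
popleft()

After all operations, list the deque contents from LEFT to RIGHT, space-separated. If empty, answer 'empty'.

pushleft(4): [4]
popleft(): []
pushleft(91): [91]
popleft(): []
pushleft(98): [98]
pushleft(53): [53, 98]
pushleft(78): [78, 53, 98]
popleft(): [53, 98]

Answer: 53 98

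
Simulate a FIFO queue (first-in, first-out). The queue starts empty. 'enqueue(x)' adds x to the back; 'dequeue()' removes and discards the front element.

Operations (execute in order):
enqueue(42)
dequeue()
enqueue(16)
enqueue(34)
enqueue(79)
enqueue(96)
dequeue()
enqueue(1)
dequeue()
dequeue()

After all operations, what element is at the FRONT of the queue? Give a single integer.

Answer: 96

Derivation:
enqueue(42): queue = [42]
dequeue(): queue = []
enqueue(16): queue = [16]
enqueue(34): queue = [16, 34]
enqueue(79): queue = [16, 34, 79]
enqueue(96): queue = [16, 34, 79, 96]
dequeue(): queue = [34, 79, 96]
enqueue(1): queue = [34, 79, 96, 1]
dequeue(): queue = [79, 96, 1]
dequeue(): queue = [96, 1]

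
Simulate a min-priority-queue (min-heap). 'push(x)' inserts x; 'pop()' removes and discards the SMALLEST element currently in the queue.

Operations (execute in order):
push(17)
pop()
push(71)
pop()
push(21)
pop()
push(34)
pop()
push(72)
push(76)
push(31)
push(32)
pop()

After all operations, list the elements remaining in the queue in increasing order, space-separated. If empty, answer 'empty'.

push(17): heap contents = [17]
pop() → 17: heap contents = []
push(71): heap contents = [71]
pop() → 71: heap contents = []
push(21): heap contents = [21]
pop() → 21: heap contents = []
push(34): heap contents = [34]
pop() → 34: heap contents = []
push(72): heap contents = [72]
push(76): heap contents = [72, 76]
push(31): heap contents = [31, 72, 76]
push(32): heap contents = [31, 32, 72, 76]
pop() → 31: heap contents = [32, 72, 76]

Answer: 32 72 76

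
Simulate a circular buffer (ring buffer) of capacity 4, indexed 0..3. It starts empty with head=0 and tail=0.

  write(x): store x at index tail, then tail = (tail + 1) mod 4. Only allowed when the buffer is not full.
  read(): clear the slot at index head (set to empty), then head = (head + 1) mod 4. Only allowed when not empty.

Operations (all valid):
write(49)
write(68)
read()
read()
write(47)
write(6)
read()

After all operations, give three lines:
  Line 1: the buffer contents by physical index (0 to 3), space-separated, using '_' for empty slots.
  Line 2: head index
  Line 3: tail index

write(49): buf=[49 _ _ _], head=0, tail=1, size=1
write(68): buf=[49 68 _ _], head=0, tail=2, size=2
read(): buf=[_ 68 _ _], head=1, tail=2, size=1
read(): buf=[_ _ _ _], head=2, tail=2, size=0
write(47): buf=[_ _ 47 _], head=2, tail=3, size=1
write(6): buf=[_ _ 47 6], head=2, tail=0, size=2
read(): buf=[_ _ _ 6], head=3, tail=0, size=1

Answer: _ _ _ 6
3
0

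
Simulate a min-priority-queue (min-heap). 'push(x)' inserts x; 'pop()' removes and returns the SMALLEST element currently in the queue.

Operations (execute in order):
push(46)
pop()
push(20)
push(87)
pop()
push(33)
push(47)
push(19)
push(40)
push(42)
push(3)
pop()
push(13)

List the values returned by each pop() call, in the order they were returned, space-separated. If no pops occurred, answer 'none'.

push(46): heap contents = [46]
pop() → 46: heap contents = []
push(20): heap contents = [20]
push(87): heap contents = [20, 87]
pop() → 20: heap contents = [87]
push(33): heap contents = [33, 87]
push(47): heap contents = [33, 47, 87]
push(19): heap contents = [19, 33, 47, 87]
push(40): heap contents = [19, 33, 40, 47, 87]
push(42): heap contents = [19, 33, 40, 42, 47, 87]
push(3): heap contents = [3, 19, 33, 40, 42, 47, 87]
pop() → 3: heap contents = [19, 33, 40, 42, 47, 87]
push(13): heap contents = [13, 19, 33, 40, 42, 47, 87]

Answer: 46 20 3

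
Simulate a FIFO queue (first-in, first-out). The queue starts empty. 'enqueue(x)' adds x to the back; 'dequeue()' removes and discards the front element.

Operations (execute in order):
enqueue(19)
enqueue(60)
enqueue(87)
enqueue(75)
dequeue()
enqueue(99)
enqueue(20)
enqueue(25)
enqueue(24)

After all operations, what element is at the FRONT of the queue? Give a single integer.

enqueue(19): queue = [19]
enqueue(60): queue = [19, 60]
enqueue(87): queue = [19, 60, 87]
enqueue(75): queue = [19, 60, 87, 75]
dequeue(): queue = [60, 87, 75]
enqueue(99): queue = [60, 87, 75, 99]
enqueue(20): queue = [60, 87, 75, 99, 20]
enqueue(25): queue = [60, 87, 75, 99, 20, 25]
enqueue(24): queue = [60, 87, 75, 99, 20, 25, 24]

Answer: 60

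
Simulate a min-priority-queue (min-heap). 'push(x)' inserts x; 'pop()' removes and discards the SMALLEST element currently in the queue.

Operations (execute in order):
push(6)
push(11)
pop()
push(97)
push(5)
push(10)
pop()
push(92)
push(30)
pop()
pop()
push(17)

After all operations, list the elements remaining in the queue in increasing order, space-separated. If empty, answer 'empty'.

Answer: 17 30 92 97

Derivation:
push(6): heap contents = [6]
push(11): heap contents = [6, 11]
pop() → 6: heap contents = [11]
push(97): heap contents = [11, 97]
push(5): heap contents = [5, 11, 97]
push(10): heap contents = [5, 10, 11, 97]
pop() → 5: heap contents = [10, 11, 97]
push(92): heap contents = [10, 11, 92, 97]
push(30): heap contents = [10, 11, 30, 92, 97]
pop() → 10: heap contents = [11, 30, 92, 97]
pop() → 11: heap contents = [30, 92, 97]
push(17): heap contents = [17, 30, 92, 97]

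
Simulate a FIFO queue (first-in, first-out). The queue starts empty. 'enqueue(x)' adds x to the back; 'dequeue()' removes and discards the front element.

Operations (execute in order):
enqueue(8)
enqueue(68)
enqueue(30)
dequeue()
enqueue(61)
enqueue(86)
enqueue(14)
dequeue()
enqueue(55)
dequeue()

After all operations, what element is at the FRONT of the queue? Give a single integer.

enqueue(8): queue = [8]
enqueue(68): queue = [8, 68]
enqueue(30): queue = [8, 68, 30]
dequeue(): queue = [68, 30]
enqueue(61): queue = [68, 30, 61]
enqueue(86): queue = [68, 30, 61, 86]
enqueue(14): queue = [68, 30, 61, 86, 14]
dequeue(): queue = [30, 61, 86, 14]
enqueue(55): queue = [30, 61, 86, 14, 55]
dequeue(): queue = [61, 86, 14, 55]

Answer: 61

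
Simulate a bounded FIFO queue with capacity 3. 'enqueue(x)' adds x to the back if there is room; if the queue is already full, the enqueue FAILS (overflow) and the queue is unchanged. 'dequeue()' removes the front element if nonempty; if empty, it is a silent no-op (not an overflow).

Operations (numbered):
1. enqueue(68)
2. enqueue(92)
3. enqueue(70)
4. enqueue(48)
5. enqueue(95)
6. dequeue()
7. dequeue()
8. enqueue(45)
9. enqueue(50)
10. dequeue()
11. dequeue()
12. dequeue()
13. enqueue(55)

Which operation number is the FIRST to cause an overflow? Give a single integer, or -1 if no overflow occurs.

1. enqueue(68): size=1
2. enqueue(92): size=2
3. enqueue(70): size=3
4. enqueue(48): size=3=cap → OVERFLOW (fail)
5. enqueue(95): size=3=cap → OVERFLOW (fail)
6. dequeue(): size=2
7. dequeue(): size=1
8. enqueue(45): size=2
9. enqueue(50): size=3
10. dequeue(): size=2
11. dequeue(): size=1
12. dequeue(): size=0
13. enqueue(55): size=1

Answer: 4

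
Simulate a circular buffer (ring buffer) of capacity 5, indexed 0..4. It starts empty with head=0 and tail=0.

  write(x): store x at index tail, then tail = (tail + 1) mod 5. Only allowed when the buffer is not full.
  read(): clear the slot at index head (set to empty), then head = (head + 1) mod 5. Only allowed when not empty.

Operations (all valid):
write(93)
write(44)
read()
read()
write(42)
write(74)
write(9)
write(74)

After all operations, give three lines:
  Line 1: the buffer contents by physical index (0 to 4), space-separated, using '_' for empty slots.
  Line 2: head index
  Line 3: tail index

Answer: 74 _ 42 74 9
2
1

Derivation:
write(93): buf=[93 _ _ _ _], head=0, tail=1, size=1
write(44): buf=[93 44 _ _ _], head=0, tail=2, size=2
read(): buf=[_ 44 _ _ _], head=1, tail=2, size=1
read(): buf=[_ _ _ _ _], head=2, tail=2, size=0
write(42): buf=[_ _ 42 _ _], head=2, tail=3, size=1
write(74): buf=[_ _ 42 74 _], head=2, tail=4, size=2
write(9): buf=[_ _ 42 74 9], head=2, tail=0, size=3
write(74): buf=[74 _ 42 74 9], head=2, tail=1, size=4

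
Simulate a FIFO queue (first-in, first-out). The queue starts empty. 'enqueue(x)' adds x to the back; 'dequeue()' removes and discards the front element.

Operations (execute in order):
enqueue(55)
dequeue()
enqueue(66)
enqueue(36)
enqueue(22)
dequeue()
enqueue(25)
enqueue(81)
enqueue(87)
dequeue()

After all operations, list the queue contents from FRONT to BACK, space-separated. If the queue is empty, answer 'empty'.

Answer: 22 25 81 87

Derivation:
enqueue(55): [55]
dequeue(): []
enqueue(66): [66]
enqueue(36): [66, 36]
enqueue(22): [66, 36, 22]
dequeue(): [36, 22]
enqueue(25): [36, 22, 25]
enqueue(81): [36, 22, 25, 81]
enqueue(87): [36, 22, 25, 81, 87]
dequeue(): [22, 25, 81, 87]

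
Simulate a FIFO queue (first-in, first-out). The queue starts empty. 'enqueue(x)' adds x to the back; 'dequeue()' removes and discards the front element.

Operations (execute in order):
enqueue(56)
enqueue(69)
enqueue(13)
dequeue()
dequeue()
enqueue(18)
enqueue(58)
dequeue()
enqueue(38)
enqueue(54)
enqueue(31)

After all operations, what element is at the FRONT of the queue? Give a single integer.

enqueue(56): queue = [56]
enqueue(69): queue = [56, 69]
enqueue(13): queue = [56, 69, 13]
dequeue(): queue = [69, 13]
dequeue(): queue = [13]
enqueue(18): queue = [13, 18]
enqueue(58): queue = [13, 18, 58]
dequeue(): queue = [18, 58]
enqueue(38): queue = [18, 58, 38]
enqueue(54): queue = [18, 58, 38, 54]
enqueue(31): queue = [18, 58, 38, 54, 31]

Answer: 18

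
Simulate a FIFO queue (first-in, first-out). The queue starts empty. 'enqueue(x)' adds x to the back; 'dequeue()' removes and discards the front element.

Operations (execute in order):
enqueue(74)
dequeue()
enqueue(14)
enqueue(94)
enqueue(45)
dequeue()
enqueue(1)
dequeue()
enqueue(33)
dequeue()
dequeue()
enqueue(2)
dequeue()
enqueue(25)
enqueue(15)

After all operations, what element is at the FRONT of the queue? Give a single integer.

Answer: 2

Derivation:
enqueue(74): queue = [74]
dequeue(): queue = []
enqueue(14): queue = [14]
enqueue(94): queue = [14, 94]
enqueue(45): queue = [14, 94, 45]
dequeue(): queue = [94, 45]
enqueue(1): queue = [94, 45, 1]
dequeue(): queue = [45, 1]
enqueue(33): queue = [45, 1, 33]
dequeue(): queue = [1, 33]
dequeue(): queue = [33]
enqueue(2): queue = [33, 2]
dequeue(): queue = [2]
enqueue(25): queue = [2, 25]
enqueue(15): queue = [2, 25, 15]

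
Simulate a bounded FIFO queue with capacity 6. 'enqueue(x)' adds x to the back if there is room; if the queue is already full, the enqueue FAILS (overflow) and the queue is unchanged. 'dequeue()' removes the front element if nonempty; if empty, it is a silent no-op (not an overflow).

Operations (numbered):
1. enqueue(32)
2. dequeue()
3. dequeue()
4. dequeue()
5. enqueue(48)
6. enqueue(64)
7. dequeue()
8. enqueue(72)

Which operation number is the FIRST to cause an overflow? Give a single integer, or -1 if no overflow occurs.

1. enqueue(32): size=1
2. dequeue(): size=0
3. dequeue(): empty, no-op, size=0
4. dequeue(): empty, no-op, size=0
5. enqueue(48): size=1
6. enqueue(64): size=2
7. dequeue(): size=1
8. enqueue(72): size=2

Answer: -1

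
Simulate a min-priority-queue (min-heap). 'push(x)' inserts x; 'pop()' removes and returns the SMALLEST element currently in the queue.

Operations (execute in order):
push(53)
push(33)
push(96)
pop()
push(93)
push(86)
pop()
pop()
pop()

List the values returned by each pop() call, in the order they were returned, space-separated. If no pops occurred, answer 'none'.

push(53): heap contents = [53]
push(33): heap contents = [33, 53]
push(96): heap contents = [33, 53, 96]
pop() → 33: heap contents = [53, 96]
push(93): heap contents = [53, 93, 96]
push(86): heap contents = [53, 86, 93, 96]
pop() → 53: heap contents = [86, 93, 96]
pop() → 86: heap contents = [93, 96]
pop() → 93: heap contents = [96]

Answer: 33 53 86 93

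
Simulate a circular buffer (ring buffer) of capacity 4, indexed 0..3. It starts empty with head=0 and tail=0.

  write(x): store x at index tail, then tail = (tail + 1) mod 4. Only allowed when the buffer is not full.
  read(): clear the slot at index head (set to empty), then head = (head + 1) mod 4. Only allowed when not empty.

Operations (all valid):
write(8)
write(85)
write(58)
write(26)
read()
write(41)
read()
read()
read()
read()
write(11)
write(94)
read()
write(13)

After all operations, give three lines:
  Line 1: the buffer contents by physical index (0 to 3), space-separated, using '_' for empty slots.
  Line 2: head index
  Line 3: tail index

write(8): buf=[8 _ _ _], head=0, tail=1, size=1
write(85): buf=[8 85 _ _], head=0, tail=2, size=2
write(58): buf=[8 85 58 _], head=0, tail=3, size=3
write(26): buf=[8 85 58 26], head=0, tail=0, size=4
read(): buf=[_ 85 58 26], head=1, tail=0, size=3
write(41): buf=[41 85 58 26], head=1, tail=1, size=4
read(): buf=[41 _ 58 26], head=2, tail=1, size=3
read(): buf=[41 _ _ 26], head=3, tail=1, size=2
read(): buf=[41 _ _ _], head=0, tail=1, size=1
read(): buf=[_ _ _ _], head=1, tail=1, size=0
write(11): buf=[_ 11 _ _], head=1, tail=2, size=1
write(94): buf=[_ 11 94 _], head=1, tail=3, size=2
read(): buf=[_ _ 94 _], head=2, tail=3, size=1
write(13): buf=[_ _ 94 13], head=2, tail=0, size=2

Answer: _ _ 94 13
2
0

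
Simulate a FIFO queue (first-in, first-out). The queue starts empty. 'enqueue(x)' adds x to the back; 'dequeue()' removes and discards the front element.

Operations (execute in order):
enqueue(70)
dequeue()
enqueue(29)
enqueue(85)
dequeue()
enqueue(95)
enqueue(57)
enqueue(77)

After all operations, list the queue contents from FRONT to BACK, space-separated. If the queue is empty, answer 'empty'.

Answer: 85 95 57 77

Derivation:
enqueue(70): [70]
dequeue(): []
enqueue(29): [29]
enqueue(85): [29, 85]
dequeue(): [85]
enqueue(95): [85, 95]
enqueue(57): [85, 95, 57]
enqueue(77): [85, 95, 57, 77]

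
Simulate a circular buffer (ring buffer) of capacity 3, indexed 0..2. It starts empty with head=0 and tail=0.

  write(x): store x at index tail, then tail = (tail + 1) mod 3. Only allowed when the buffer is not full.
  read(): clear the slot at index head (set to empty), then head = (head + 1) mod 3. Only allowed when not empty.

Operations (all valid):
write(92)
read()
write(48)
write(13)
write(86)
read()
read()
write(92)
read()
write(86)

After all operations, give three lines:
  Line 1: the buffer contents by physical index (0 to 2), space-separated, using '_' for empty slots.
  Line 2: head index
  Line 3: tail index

write(92): buf=[92 _ _], head=0, tail=1, size=1
read(): buf=[_ _ _], head=1, tail=1, size=0
write(48): buf=[_ 48 _], head=1, tail=2, size=1
write(13): buf=[_ 48 13], head=1, tail=0, size=2
write(86): buf=[86 48 13], head=1, tail=1, size=3
read(): buf=[86 _ 13], head=2, tail=1, size=2
read(): buf=[86 _ _], head=0, tail=1, size=1
write(92): buf=[86 92 _], head=0, tail=2, size=2
read(): buf=[_ 92 _], head=1, tail=2, size=1
write(86): buf=[_ 92 86], head=1, tail=0, size=2

Answer: _ 92 86
1
0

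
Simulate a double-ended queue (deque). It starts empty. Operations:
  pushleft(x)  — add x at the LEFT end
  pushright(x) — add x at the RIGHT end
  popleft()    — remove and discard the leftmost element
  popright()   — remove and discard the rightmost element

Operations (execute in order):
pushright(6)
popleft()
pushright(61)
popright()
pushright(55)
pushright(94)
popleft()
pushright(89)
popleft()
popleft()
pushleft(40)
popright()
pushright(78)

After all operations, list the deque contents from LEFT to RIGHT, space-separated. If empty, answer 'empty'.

Answer: 78

Derivation:
pushright(6): [6]
popleft(): []
pushright(61): [61]
popright(): []
pushright(55): [55]
pushright(94): [55, 94]
popleft(): [94]
pushright(89): [94, 89]
popleft(): [89]
popleft(): []
pushleft(40): [40]
popright(): []
pushright(78): [78]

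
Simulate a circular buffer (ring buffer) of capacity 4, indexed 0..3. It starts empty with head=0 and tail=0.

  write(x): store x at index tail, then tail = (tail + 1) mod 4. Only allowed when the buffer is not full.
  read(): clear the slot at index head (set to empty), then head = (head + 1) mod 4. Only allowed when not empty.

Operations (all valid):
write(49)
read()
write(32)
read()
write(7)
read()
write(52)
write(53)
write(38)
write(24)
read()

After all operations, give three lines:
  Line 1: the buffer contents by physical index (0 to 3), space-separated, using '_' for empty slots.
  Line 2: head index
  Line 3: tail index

Answer: 53 38 24 _
0
3

Derivation:
write(49): buf=[49 _ _ _], head=0, tail=1, size=1
read(): buf=[_ _ _ _], head=1, tail=1, size=0
write(32): buf=[_ 32 _ _], head=1, tail=2, size=1
read(): buf=[_ _ _ _], head=2, tail=2, size=0
write(7): buf=[_ _ 7 _], head=2, tail=3, size=1
read(): buf=[_ _ _ _], head=3, tail=3, size=0
write(52): buf=[_ _ _ 52], head=3, tail=0, size=1
write(53): buf=[53 _ _ 52], head=3, tail=1, size=2
write(38): buf=[53 38 _ 52], head=3, tail=2, size=3
write(24): buf=[53 38 24 52], head=3, tail=3, size=4
read(): buf=[53 38 24 _], head=0, tail=3, size=3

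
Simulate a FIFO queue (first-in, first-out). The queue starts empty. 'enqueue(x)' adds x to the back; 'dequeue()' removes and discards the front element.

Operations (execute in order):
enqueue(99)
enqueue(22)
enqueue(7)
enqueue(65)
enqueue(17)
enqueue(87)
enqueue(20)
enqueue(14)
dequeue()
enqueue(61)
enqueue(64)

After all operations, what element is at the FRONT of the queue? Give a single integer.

Answer: 22

Derivation:
enqueue(99): queue = [99]
enqueue(22): queue = [99, 22]
enqueue(7): queue = [99, 22, 7]
enqueue(65): queue = [99, 22, 7, 65]
enqueue(17): queue = [99, 22, 7, 65, 17]
enqueue(87): queue = [99, 22, 7, 65, 17, 87]
enqueue(20): queue = [99, 22, 7, 65, 17, 87, 20]
enqueue(14): queue = [99, 22, 7, 65, 17, 87, 20, 14]
dequeue(): queue = [22, 7, 65, 17, 87, 20, 14]
enqueue(61): queue = [22, 7, 65, 17, 87, 20, 14, 61]
enqueue(64): queue = [22, 7, 65, 17, 87, 20, 14, 61, 64]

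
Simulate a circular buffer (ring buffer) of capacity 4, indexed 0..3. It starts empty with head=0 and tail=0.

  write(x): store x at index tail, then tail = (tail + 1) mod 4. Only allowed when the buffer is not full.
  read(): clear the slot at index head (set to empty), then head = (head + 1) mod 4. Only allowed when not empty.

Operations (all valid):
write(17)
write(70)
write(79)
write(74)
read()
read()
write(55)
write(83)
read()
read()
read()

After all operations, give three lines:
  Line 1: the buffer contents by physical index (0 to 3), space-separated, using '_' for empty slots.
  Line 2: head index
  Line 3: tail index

write(17): buf=[17 _ _ _], head=0, tail=1, size=1
write(70): buf=[17 70 _ _], head=0, tail=2, size=2
write(79): buf=[17 70 79 _], head=0, tail=3, size=3
write(74): buf=[17 70 79 74], head=0, tail=0, size=4
read(): buf=[_ 70 79 74], head=1, tail=0, size=3
read(): buf=[_ _ 79 74], head=2, tail=0, size=2
write(55): buf=[55 _ 79 74], head=2, tail=1, size=3
write(83): buf=[55 83 79 74], head=2, tail=2, size=4
read(): buf=[55 83 _ 74], head=3, tail=2, size=3
read(): buf=[55 83 _ _], head=0, tail=2, size=2
read(): buf=[_ 83 _ _], head=1, tail=2, size=1

Answer: _ 83 _ _
1
2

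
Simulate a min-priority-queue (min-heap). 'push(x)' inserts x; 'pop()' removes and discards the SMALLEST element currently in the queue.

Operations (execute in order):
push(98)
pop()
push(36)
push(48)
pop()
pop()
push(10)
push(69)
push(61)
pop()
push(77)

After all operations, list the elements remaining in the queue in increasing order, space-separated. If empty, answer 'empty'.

Answer: 61 69 77

Derivation:
push(98): heap contents = [98]
pop() → 98: heap contents = []
push(36): heap contents = [36]
push(48): heap contents = [36, 48]
pop() → 36: heap contents = [48]
pop() → 48: heap contents = []
push(10): heap contents = [10]
push(69): heap contents = [10, 69]
push(61): heap contents = [10, 61, 69]
pop() → 10: heap contents = [61, 69]
push(77): heap contents = [61, 69, 77]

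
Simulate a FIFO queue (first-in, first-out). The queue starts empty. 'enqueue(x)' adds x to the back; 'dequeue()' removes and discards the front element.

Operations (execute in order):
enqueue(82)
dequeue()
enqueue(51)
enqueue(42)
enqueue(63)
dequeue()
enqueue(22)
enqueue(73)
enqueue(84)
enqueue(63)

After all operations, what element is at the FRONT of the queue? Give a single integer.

Answer: 42

Derivation:
enqueue(82): queue = [82]
dequeue(): queue = []
enqueue(51): queue = [51]
enqueue(42): queue = [51, 42]
enqueue(63): queue = [51, 42, 63]
dequeue(): queue = [42, 63]
enqueue(22): queue = [42, 63, 22]
enqueue(73): queue = [42, 63, 22, 73]
enqueue(84): queue = [42, 63, 22, 73, 84]
enqueue(63): queue = [42, 63, 22, 73, 84, 63]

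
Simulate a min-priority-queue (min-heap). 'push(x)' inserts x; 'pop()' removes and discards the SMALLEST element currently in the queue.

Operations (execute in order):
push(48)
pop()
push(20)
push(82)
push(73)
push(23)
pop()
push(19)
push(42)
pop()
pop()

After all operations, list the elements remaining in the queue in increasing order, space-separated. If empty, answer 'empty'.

push(48): heap contents = [48]
pop() → 48: heap contents = []
push(20): heap contents = [20]
push(82): heap contents = [20, 82]
push(73): heap contents = [20, 73, 82]
push(23): heap contents = [20, 23, 73, 82]
pop() → 20: heap contents = [23, 73, 82]
push(19): heap contents = [19, 23, 73, 82]
push(42): heap contents = [19, 23, 42, 73, 82]
pop() → 19: heap contents = [23, 42, 73, 82]
pop() → 23: heap contents = [42, 73, 82]

Answer: 42 73 82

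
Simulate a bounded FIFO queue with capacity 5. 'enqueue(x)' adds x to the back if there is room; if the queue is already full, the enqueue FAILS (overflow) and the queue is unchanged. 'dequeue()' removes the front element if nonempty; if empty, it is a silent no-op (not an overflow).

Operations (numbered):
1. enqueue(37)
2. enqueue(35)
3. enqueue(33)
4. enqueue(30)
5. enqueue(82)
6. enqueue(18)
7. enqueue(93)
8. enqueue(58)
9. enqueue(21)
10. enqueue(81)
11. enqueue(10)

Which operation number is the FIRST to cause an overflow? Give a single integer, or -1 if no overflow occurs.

1. enqueue(37): size=1
2. enqueue(35): size=2
3. enqueue(33): size=3
4. enqueue(30): size=4
5. enqueue(82): size=5
6. enqueue(18): size=5=cap → OVERFLOW (fail)
7. enqueue(93): size=5=cap → OVERFLOW (fail)
8. enqueue(58): size=5=cap → OVERFLOW (fail)
9. enqueue(21): size=5=cap → OVERFLOW (fail)
10. enqueue(81): size=5=cap → OVERFLOW (fail)
11. enqueue(10): size=5=cap → OVERFLOW (fail)

Answer: 6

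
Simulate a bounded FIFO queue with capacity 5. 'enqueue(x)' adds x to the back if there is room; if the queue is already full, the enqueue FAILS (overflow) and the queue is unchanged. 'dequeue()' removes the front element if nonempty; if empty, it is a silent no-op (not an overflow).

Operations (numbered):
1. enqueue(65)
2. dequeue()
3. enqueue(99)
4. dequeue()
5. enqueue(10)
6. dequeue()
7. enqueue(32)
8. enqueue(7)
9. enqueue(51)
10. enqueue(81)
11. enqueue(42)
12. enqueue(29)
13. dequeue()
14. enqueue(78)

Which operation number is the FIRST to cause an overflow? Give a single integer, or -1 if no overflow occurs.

Answer: 12

Derivation:
1. enqueue(65): size=1
2. dequeue(): size=0
3. enqueue(99): size=1
4. dequeue(): size=0
5. enqueue(10): size=1
6. dequeue(): size=0
7. enqueue(32): size=1
8. enqueue(7): size=2
9. enqueue(51): size=3
10. enqueue(81): size=4
11. enqueue(42): size=5
12. enqueue(29): size=5=cap → OVERFLOW (fail)
13. dequeue(): size=4
14. enqueue(78): size=5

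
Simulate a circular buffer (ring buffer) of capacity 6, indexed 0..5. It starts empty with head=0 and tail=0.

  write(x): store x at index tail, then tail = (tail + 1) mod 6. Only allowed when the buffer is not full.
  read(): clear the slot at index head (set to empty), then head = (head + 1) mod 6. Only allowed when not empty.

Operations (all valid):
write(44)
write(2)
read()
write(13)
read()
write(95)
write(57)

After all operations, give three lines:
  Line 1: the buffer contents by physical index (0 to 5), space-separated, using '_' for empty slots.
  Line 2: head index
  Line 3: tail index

Answer: _ _ 13 95 57 _
2
5

Derivation:
write(44): buf=[44 _ _ _ _ _], head=0, tail=1, size=1
write(2): buf=[44 2 _ _ _ _], head=0, tail=2, size=2
read(): buf=[_ 2 _ _ _ _], head=1, tail=2, size=1
write(13): buf=[_ 2 13 _ _ _], head=1, tail=3, size=2
read(): buf=[_ _ 13 _ _ _], head=2, tail=3, size=1
write(95): buf=[_ _ 13 95 _ _], head=2, tail=4, size=2
write(57): buf=[_ _ 13 95 57 _], head=2, tail=5, size=3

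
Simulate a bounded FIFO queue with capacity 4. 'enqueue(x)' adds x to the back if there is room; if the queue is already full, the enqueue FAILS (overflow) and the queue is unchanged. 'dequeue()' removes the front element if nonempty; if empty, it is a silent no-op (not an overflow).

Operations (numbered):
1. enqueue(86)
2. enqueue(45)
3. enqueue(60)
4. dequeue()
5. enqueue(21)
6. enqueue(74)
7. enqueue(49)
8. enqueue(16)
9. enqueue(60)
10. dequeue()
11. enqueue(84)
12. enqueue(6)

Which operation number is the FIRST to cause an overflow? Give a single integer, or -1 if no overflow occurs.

Answer: 7

Derivation:
1. enqueue(86): size=1
2. enqueue(45): size=2
3. enqueue(60): size=3
4. dequeue(): size=2
5. enqueue(21): size=3
6. enqueue(74): size=4
7. enqueue(49): size=4=cap → OVERFLOW (fail)
8. enqueue(16): size=4=cap → OVERFLOW (fail)
9. enqueue(60): size=4=cap → OVERFLOW (fail)
10. dequeue(): size=3
11. enqueue(84): size=4
12. enqueue(6): size=4=cap → OVERFLOW (fail)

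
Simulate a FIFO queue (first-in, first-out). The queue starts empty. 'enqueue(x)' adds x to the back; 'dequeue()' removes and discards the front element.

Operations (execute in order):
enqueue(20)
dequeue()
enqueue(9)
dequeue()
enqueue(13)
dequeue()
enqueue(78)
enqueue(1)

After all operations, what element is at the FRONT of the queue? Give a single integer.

enqueue(20): queue = [20]
dequeue(): queue = []
enqueue(9): queue = [9]
dequeue(): queue = []
enqueue(13): queue = [13]
dequeue(): queue = []
enqueue(78): queue = [78]
enqueue(1): queue = [78, 1]

Answer: 78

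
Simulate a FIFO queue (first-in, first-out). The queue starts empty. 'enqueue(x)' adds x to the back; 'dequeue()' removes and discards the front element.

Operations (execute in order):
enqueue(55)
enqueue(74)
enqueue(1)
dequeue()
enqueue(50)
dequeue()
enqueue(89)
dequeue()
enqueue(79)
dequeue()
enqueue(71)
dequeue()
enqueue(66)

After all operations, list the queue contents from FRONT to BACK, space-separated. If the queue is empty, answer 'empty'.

Answer: 79 71 66

Derivation:
enqueue(55): [55]
enqueue(74): [55, 74]
enqueue(1): [55, 74, 1]
dequeue(): [74, 1]
enqueue(50): [74, 1, 50]
dequeue(): [1, 50]
enqueue(89): [1, 50, 89]
dequeue(): [50, 89]
enqueue(79): [50, 89, 79]
dequeue(): [89, 79]
enqueue(71): [89, 79, 71]
dequeue(): [79, 71]
enqueue(66): [79, 71, 66]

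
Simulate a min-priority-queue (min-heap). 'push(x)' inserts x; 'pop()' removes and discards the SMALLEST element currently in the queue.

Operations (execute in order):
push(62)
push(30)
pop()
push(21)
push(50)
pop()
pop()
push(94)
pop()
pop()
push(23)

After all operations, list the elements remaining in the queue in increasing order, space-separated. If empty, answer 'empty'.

Answer: 23

Derivation:
push(62): heap contents = [62]
push(30): heap contents = [30, 62]
pop() → 30: heap contents = [62]
push(21): heap contents = [21, 62]
push(50): heap contents = [21, 50, 62]
pop() → 21: heap contents = [50, 62]
pop() → 50: heap contents = [62]
push(94): heap contents = [62, 94]
pop() → 62: heap contents = [94]
pop() → 94: heap contents = []
push(23): heap contents = [23]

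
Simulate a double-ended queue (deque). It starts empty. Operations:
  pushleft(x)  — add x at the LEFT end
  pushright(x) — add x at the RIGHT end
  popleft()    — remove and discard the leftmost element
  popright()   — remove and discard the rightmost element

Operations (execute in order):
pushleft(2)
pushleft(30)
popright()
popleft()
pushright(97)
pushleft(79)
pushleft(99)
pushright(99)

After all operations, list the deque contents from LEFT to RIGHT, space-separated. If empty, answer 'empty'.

pushleft(2): [2]
pushleft(30): [30, 2]
popright(): [30]
popleft(): []
pushright(97): [97]
pushleft(79): [79, 97]
pushleft(99): [99, 79, 97]
pushright(99): [99, 79, 97, 99]

Answer: 99 79 97 99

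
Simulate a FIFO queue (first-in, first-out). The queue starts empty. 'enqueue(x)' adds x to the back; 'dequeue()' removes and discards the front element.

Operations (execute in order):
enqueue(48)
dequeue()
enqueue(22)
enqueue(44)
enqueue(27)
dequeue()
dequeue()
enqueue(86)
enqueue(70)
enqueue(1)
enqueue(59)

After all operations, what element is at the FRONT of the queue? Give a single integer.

enqueue(48): queue = [48]
dequeue(): queue = []
enqueue(22): queue = [22]
enqueue(44): queue = [22, 44]
enqueue(27): queue = [22, 44, 27]
dequeue(): queue = [44, 27]
dequeue(): queue = [27]
enqueue(86): queue = [27, 86]
enqueue(70): queue = [27, 86, 70]
enqueue(1): queue = [27, 86, 70, 1]
enqueue(59): queue = [27, 86, 70, 1, 59]

Answer: 27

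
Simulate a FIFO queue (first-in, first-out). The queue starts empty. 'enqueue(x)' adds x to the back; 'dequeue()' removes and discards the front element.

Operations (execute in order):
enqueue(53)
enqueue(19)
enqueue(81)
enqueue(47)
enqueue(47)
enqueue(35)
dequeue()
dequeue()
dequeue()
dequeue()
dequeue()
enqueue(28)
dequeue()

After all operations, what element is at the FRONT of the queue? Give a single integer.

enqueue(53): queue = [53]
enqueue(19): queue = [53, 19]
enqueue(81): queue = [53, 19, 81]
enqueue(47): queue = [53, 19, 81, 47]
enqueue(47): queue = [53, 19, 81, 47, 47]
enqueue(35): queue = [53, 19, 81, 47, 47, 35]
dequeue(): queue = [19, 81, 47, 47, 35]
dequeue(): queue = [81, 47, 47, 35]
dequeue(): queue = [47, 47, 35]
dequeue(): queue = [47, 35]
dequeue(): queue = [35]
enqueue(28): queue = [35, 28]
dequeue(): queue = [28]

Answer: 28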